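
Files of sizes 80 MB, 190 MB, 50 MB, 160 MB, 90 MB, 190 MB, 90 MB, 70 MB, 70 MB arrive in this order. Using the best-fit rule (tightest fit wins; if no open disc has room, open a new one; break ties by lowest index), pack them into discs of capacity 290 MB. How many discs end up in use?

4

  80 → disc 1 (new)  [load 80/290]
  190 → disc 1  [load 270/290]
  50 → disc 2 (new)  [load 50/290]
  160 → disc 2  [load 210/290]
  90 → disc 3 (new)  [load 90/290]
  190 → disc 3  [load 280/290]
  90 → disc 4 (new)  [load 90/290]
  70 → disc 2  [load 280/290]
  70 → disc 4  [load 160/290]
4 discs opened.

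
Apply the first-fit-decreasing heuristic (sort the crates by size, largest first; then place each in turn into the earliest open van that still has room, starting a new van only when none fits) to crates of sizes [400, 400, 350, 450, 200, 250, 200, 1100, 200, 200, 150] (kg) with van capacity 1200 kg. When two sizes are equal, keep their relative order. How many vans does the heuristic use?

Sorted descending: 1100, 450, 400, 400, 350, 250, 200, 200, 200, 200, 150.
  1100 → van 1 (new)  [load 1100/1200]
  450 → van 2 (new)  [load 450/1200]
  400 → van 2  [load 850/1200]
  400 → van 3 (new)  [load 400/1200]
  350 → van 2  [load 1200/1200]
  250 → van 3  [load 650/1200]
  200 → van 3  [load 850/1200]
  200 → van 3  [load 1050/1200]
  200 → van 4 (new)  [load 200/1200]
  200 → van 4  [load 400/1200]
  150 → van 3  [load 1200/1200]
4 vans opened.

4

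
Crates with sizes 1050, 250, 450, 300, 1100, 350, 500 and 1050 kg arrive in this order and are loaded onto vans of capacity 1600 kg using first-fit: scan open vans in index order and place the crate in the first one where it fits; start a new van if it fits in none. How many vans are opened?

4

  1050 → van 1 (new)  [load 1050/1600]
  250 → van 1  [load 1300/1600]
  450 → van 2 (new)  [load 450/1600]
  300 → van 1  [load 1600/1600]
  1100 → van 2  [load 1550/1600]
  350 → van 3 (new)  [load 350/1600]
  500 → van 3  [load 850/1600]
  1050 → van 4 (new)  [load 1050/1600]
4 vans opened.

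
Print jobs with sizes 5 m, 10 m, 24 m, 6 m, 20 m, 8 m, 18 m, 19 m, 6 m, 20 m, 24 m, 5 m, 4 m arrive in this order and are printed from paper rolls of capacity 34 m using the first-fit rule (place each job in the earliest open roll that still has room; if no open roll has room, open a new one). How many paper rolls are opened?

7

  5 → roll 1 (new)  [load 5/34]
  10 → roll 1  [load 15/34]
  24 → roll 2 (new)  [load 24/34]
  6 → roll 1  [load 21/34]
  20 → roll 3 (new)  [load 20/34]
  8 → roll 1  [load 29/34]
  18 → roll 4 (new)  [load 18/34]
  19 → roll 5 (new)  [load 19/34]
  6 → roll 2  [load 30/34]
  20 → roll 6 (new)  [load 20/34]
  24 → roll 7 (new)  [load 24/34]
  5 → roll 1  [load 34/34]
  4 → roll 2  [load 34/34]
7 paper rolls opened.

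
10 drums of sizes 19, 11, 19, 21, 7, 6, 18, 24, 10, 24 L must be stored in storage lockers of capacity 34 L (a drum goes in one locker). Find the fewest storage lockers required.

Total = 24 + 24 + 21 + 19 + 19 + 18 + 11 + 10 + 7 + 6 = 159 L.
Lower bound: ⌈159/34⌉ = 5 storage lockers.
Also, 6 drums each exceed 17 L, and no two of those can share a locker, so at least 6 storage lockers are needed.
A packing using 6 storage lockers:
  locker 1: 24 + 10 = 34
  locker 2: 24 + 7 = 31
  locker 3: 21 + 11 = 32
  locker 4: 19 + 6 = 25
  locker 5: 19 = 19
  locker 6: 18 = 18
This matches the lower bound, so 6 is optimal.

6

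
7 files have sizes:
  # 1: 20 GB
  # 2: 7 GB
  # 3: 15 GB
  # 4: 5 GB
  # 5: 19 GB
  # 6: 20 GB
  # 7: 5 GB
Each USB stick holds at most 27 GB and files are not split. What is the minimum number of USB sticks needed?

Total = 20 + 20 + 19 + 15 + 7 + 5 + 5 = 91 GB.
Lower bound: ⌈91/27⌉ = 4 USB sticks.
A packing using 4 USB sticks:
  USB stick 1: 20 + 7 = 27
  USB stick 2: 20 + 5 = 25
  USB stick 3: 19 + 5 = 24
  USB stick 4: 15 = 15
This matches the lower bound, so 4 is optimal.

4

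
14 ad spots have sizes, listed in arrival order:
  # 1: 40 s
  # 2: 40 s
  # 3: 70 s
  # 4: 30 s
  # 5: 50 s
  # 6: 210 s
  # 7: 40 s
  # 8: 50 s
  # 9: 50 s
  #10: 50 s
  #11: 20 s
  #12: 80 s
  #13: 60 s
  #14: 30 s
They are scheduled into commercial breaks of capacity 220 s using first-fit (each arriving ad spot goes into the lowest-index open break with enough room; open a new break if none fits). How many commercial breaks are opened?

  40 → break 1 (new)  [load 40/220]
  40 → break 1  [load 80/220]
  70 → break 1  [load 150/220]
  30 → break 1  [load 180/220]
  50 → break 2 (new)  [load 50/220]
  210 → break 3 (new)  [load 210/220]
  40 → break 1  [load 220/220]
  50 → break 2  [load 100/220]
  50 → break 2  [load 150/220]
  50 → break 2  [load 200/220]
  20 → break 2  [load 220/220]
  80 → break 4 (new)  [load 80/220]
  60 → break 4  [load 140/220]
  30 → break 4  [load 170/220]
4 commercial breaks opened.

4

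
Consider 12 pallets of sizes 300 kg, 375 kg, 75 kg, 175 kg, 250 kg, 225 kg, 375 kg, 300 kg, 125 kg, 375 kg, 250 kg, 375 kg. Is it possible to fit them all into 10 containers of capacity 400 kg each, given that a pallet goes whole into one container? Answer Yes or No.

Yes

A valid assignment using 9 containers:
  container 1: 375 = 375
  container 2: 375 = 375
  container 3: 375 = 375
  container 4: 375 = 375
  container 5: 300 + 75 = 375
  container 6: 300 = 300
  container 7: 250 + 125 = 375
  container 8: 250 = 250
  container 9: 225 + 175 = 400
That uses only 9 ≤ 10, so 10 containers are enough.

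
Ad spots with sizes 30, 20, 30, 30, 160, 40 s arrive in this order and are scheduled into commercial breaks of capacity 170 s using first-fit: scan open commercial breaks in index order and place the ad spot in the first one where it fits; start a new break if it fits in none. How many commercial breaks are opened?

  30 → break 1 (new)  [load 30/170]
  20 → break 1  [load 50/170]
  30 → break 1  [load 80/170]
  30 → break 1  [load 110/170]
  160 → break 2 (new)  [load 160/170]
  40 → break 1  [load 150/170]
2 commercial breaks opened.

2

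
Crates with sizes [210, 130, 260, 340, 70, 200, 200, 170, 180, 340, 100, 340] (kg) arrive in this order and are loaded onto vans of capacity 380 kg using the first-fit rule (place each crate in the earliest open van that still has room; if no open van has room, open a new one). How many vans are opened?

8

  210 → van 1 (new)  [load 210/380]
  130 → van 1  [load 340/380]
  260 → van 2 (new)  [load 260/380]
  340 → van 3 (new)  [load 340/380]
  70 → van 2  [load 330/380]
  200 → van 4 (new)  [load 200/380]
  200 → van 5 (new)  [load 200/380]
  170 → van 4  [load 370/380]
  180 → van 5  [load 380/380]
  340 → van 6 (new)  [load 340/380]
  100 → van 7 (new)  [load 100/380]
  340 → van 8 (new)  [load 340/380]
8 vans opened.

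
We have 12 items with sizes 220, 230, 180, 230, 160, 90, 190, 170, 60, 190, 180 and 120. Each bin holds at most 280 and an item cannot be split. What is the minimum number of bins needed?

Total = 230 + 230 + 220 + 190 + 190 + 180 + 180 + 170 + 160 + 120 + 90 + 60 = 2020.
Lower bound: ⌈2020/280⌉ = 8 bins.
Also, 9 items each exceed 140, and no two of those can share a bin, so at least 9 bins are needed.
A packing using 9 bins:
  bin 1: 230 = 230
  bin 2: 230 = 230
  bin 3: 220 + 60 = 280
  bin 4: 190 + 90 = 280
  bin 5: 190 = 190
  bin 6: 180 = 180
  bin 7: 180 = 180
  bin 8: 170 = 170
  bin 9: 160 + 120 = 280
This matches the lower bound, so 9 is optimal.

9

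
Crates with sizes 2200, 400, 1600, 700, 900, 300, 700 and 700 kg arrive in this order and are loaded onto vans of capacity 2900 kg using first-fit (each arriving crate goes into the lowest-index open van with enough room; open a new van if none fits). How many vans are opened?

  2200 → van 1 (new)  [load 2200/2900]
  400 → van 1  [load 2600/2900]
  1600 → van 2 (new)  [load 1600/2900]
  700 → van 2  [load 2300/2900]
  900 → van 3 (new)  [load 900/2900]
  300 → van 1  [load 2900/2900]
  700 → van 3  [load 1600/2900]
  700 → van 3  [load 2300/2900]
3 vans opened.

3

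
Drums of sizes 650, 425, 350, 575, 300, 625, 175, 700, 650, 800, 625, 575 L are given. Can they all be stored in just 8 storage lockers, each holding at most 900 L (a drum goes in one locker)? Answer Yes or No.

Total = 6450 L; ⌈6450/900⌉ = 8.
The bound of 8 does not rule out 8, but exhaustive search shows no assignment into 8 storage lockers of capacity 900 L exists — the minimum is 9.

No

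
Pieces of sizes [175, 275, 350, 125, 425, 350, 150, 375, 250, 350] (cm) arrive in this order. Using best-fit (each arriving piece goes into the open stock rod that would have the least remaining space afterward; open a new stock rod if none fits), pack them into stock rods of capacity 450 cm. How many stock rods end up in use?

8

  175 → stock rod 1 (new)  [load 175/450]
  275 → stock rod 1  [load 450/450]
  350 → stock rod 2 (new)  [load 350/450]
  125 → stock rod 3 (new)  [load 125/450]
  425 → stock rod 4 (new)  [load 425/450]
  350 → stock rod 5 (new)  [load 350/450]
  150 → stock rod 3  [load 275/450]
  375 → stock rod 6 (new)  [load 375/450]
  250 → stock rod 7 (new)  [load 250/450]
  350 → stock rod 8 (new)  [load 350/450]
8 stock rods opened.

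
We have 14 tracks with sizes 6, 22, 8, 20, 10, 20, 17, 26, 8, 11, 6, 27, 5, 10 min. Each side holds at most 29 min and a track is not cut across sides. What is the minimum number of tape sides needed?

8

Total = 27 + 26 + 22 + 20 + 20 + 17 + 11 + 10 + 10 + 8 + 8 + 6 + 6 + 5 = 196 min.
Lower bound: ⌈196/29⌉ = 7 tape sides.
A packing using 8 tape sides:
  side 1: 27 = 27
  side 2: 26 = 26
  side 3: 22 + 6 = 28
  side 4: 20 + 8 = 28
  side 5: 20 + 8 = 28
  side 6: 17 + 11 = 28
  side 7: 10 + 10 + 6 = 26
  side 8: 5 = 5
No arrangement into 7 tape sides stays within capacity, so 8 is optimal.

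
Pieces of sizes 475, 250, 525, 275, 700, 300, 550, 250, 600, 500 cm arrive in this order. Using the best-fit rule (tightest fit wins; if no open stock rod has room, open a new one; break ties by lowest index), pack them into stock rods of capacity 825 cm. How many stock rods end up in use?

  475 → stock rod 1 (new)  [load 475/825]
  250 → stock rod 1  [load 725/825]
  525 → stock rod 2 (new)  [load 525/825]
  275 → stock rod 2  [load 800/825]
  700 → stock rod 3 (new)  [load 700/825]
  300 → stock rod 4 (new)  [load 300/825]
  550 → stock rod 5 (new)  [load 550/825]
  250 → stock rod 5  [load 800/825]
  600 → stock rod 6 (new)  [load 600/825]
  500 → stock rod 4  [load 800/825]
6 stock rods opened.

6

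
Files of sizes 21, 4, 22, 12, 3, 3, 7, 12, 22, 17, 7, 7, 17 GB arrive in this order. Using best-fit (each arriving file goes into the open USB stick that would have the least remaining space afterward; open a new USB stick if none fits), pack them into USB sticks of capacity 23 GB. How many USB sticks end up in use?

  21 → USB stick 1 (new)  [load 21/23]
  4 → USB stick 2 (new)  [load 4/23]
  22 → USB stick 3 (new)  [load 22/23]
  12 → USB stick 2  [load 16/23]
  3 → USB stick 2  [load 19/23]
  3 → USB stick 2  [load 22/23]
  7 → USB stick 4 (new)  [load 7/23]
  12 → USB stick 4  [load 19/23]
  22 → USB stick 5 (new)  [load 22/23]
  17 → USB stick 6 (new)  [load 17/23]
  7 → USB stick 7 (new)  [load 7/23]
  7 → USB stick 7  [load 14/23]
  17 → USB stick 8 (new)  [load 17/23]
8 USB sticks opened.

8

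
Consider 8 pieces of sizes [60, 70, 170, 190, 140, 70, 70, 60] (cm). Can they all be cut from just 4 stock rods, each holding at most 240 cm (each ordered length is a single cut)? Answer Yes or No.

Yes

A valid assignment using 4 stock rods:
  stock rod 1: 190 = 190
  stock rod 2: 170 + 70 = 240
  stock rod 3: 140 + 70 = 210
  stock rod 4: 70 + 60 + 60 = 190
Every load is within 240 cm, so 4 stock rods suffice.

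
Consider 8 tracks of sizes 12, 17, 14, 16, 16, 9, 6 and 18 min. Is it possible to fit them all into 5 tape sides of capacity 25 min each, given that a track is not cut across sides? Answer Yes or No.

Total = 108 min; ⌈108/25⌉ = 5.
The bound of 5 does not rule out 5, but exhaustive search shows no assignment into 5 tape sides of capacity 25 min exists — the minimum is 6.

No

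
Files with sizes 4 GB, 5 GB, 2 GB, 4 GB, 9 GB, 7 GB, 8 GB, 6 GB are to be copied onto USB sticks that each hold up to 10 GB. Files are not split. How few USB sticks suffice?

Total = 9 + 8 + 7 + 6 + 5 + 4 + 4 + 2 = 45 GB.
Lower bound: ⌈45/10⌉ = 5 USB sticks.
A packing using 5 USB sticks:
  USB stick 1: 9 = 9
  USB stick 2: 8 + 2 = 10
  USB stick 3: 7 = 7
  USB stick 4: 6 + 4 = 10
  USB stick 5: 5 + 4 = 9
This matches the lower bound, so 5 is optimal.

5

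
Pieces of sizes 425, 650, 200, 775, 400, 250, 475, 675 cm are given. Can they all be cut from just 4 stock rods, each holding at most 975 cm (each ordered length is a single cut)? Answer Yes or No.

No

Total = 3850 cm; ⌈3850/975⌉ = 4.
The bound of 4 does not rule out 4, but exhaustive search shows no assignment into 4 stock rods of capacity 975 cm exists — the minimum is 5.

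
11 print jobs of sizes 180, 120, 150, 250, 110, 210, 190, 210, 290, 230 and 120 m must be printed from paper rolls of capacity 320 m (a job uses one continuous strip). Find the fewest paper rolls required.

Total = 290 + 250 + 230 + 210 + 210 + 190 + 180 + 150 + 120 + 120 + 110 = 2060 m.
Lower bound: ⌈2060/320⌉ = 7 paper rolls.
A packing using 8 paper rolls:
  roll 1: 290 = 290
  roll 2: 250 = 250
  roll 3: 230 = 230
  roll 4: 210 + 110 = 320
  roll 5: 210 = 210
  roll 6: 190 + 120 = 310
  roll 7: 180 + 120 = 300
  roll 8: 150 = 150
No arrangement into 7 paper rolls stays within capacity, so 8 is optimal.

8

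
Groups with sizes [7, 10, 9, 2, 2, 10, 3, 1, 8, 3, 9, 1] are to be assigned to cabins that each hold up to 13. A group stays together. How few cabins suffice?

6

Total = 10 + 10 + 9 + 9 + 8 + 7 + 3 + 3 + 2 + 2 + 1 + 1 = 65.
Lower bound: ⌈65/13⌉ = 5 cabins.
Also, 6 groups each exceed 13/2, and no two of those can share a cabin, so at least 6 cabins are needed.
A packing using 6 cabins:
  cabin 1: 10 + 3 = 13
  cabin 2: 10 + 3 = 13
  cabin 3: 9 + 2 + 2 = 13
  cabin 4: 9 + 1 + 1 = 11
  cabin 5: 8 = 8
  cabin 6: 7 = 7
This matches the lower bound, so 6 is optimal.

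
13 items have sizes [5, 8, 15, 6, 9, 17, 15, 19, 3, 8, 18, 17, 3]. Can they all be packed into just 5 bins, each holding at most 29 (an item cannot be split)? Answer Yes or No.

No

Total = 143; ⌈143/29⌉ = 5.
6 items each exceed half the capacity and cannot share a bin, forcing at least 6 bins.
At least 6 bins are required, but only 5 are allowed.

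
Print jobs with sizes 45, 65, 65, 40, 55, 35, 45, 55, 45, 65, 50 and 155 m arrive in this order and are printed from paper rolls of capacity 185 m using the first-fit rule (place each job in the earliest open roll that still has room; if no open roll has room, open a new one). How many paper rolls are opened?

  45 → roll 1 (new)  [load 45/185]
  65 → roll 1  [load 110/185]
  65 → roll 1  [load 175/185]
  40 → roll 2 (new)  [load 40/185]
  55 → roll 2  [load 95/185]
  35 → roll 2  [load 130/185]
  45 → roll 2  [load 175/185]
  55 → roll 3 (new)  [load 55/185]
  45 → roll 3  [load 100/185]
  65 → roll 3  [load 165/185]
  50 → roll 4 (new)  [load 50/185]
  155 → roll 5 (new)  [load 155/185]
5 paper rolls opened.

5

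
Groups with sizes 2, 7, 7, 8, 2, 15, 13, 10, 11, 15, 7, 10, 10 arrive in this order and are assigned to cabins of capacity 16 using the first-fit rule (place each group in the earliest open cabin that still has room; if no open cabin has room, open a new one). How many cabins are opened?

10

  2 → cabin 1 (new)  [load 2/16]
  7 → cabin 1  [load 9/16]
  7 → cabin 1  [load 16/16]
  8 → cabin 2 (new)  [load 8/16]
  2 → cabin 2  [load 10/16]
  15 → cabin 3 (new)  [load 15/16]
  13 → cabin 4 (new)  [load 13/16]
  10 → cabin 5 (new)  [load 10/16]
  11 → cabin 6 (new)  [load 11/16]
  15 → cabin 7 (new)  [load 15/16]
  7 → cabin 8 (new)  [load 7/16]
  10 → cabin 9 (new)  [load 10/16]
  10 → cabin 10 (new)  [load 10/16]
10 cabins opened.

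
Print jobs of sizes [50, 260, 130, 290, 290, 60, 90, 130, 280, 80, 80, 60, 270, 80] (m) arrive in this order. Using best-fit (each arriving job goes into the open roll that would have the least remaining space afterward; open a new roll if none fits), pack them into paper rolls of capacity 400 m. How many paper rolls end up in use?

6

  50 → roll 1 (new)  [load 50/400]
  260 → roll 1  [load 310/400]
  130 → roll 2 (new)  [load 130/400]
  290 → roll 3 (new)  [load 290/400]
  290 → roll 4 (new)  [load 290/400]
  60 → roll 1  [load 370/400]
  90 → roll 3  [load 380/400]
  130 → roll 2  [load 260/400]
  280 → roll 5 (new)  [load 280/400]
  80 → roll 4  [load 370/400]
  80 → roll 5  [load 360/400]
  60 → roll 2  [load 320/400]
  270 → roll 6 (new)  [load 270/400]
  80 → roll 2  [load 400/400]
6 paper rolls opened.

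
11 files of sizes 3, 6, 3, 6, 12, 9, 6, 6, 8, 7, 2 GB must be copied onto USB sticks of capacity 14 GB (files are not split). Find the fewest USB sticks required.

6

Total = 12 + 9 + 8 + 7 + 6 + 6 + 6 + 6 + 3 + 3 + 2 = 68 GB.
Lower bound: ⌈68/14⌉ = 5 USB sticks.
A packing using 6 USB sticks:
  USB stick 1: 12 + 2 = 14
  USB stick 2: 9 + 3 = 12
  USB stick 3: 8 + 6 = 14
  USB stick 4: 7 + 6 = 13
  USB stick 5: 6 + 6 = 12
  USB stick 6: 3 = 3
No arrangement into 5 USB sticks stays within capacity, so 6 is optimal.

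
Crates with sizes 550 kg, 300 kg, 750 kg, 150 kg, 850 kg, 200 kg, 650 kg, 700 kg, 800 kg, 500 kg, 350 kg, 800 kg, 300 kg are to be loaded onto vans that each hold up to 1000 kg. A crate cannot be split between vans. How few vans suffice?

Total = 850 + 800 + 800 + 750 + 700 + 650 + 550 + 500 + 350 + 300 + 300 + 200 + 150 = 6900 kg.
Lower bound: ⌈6900/1000⌉ = 7 vans.
A packing using 8 vans:
  van 1: 850 + 150 = 1000
  van 2: 800 + 200 = 1000
  van 3: 800 = 800
  van 4: 750 = 750
  van 5: 700 + 300 = 1000
  van 6: 650 + 350 = 1000
  van 7: 550 + 300 = 850
  van 8: 500 = 500
No arrangement into 7 vans stays within capacity, so 8 is optimal.

8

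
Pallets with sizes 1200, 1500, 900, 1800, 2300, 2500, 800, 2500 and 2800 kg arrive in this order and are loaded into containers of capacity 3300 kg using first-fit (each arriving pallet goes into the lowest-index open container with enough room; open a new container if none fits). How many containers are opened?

  1200 → container 1 (new)  [load 1200/3300]
  1500 → container 1  [load 2700/3300]
  900 → container 2 (new)  [load 900/3300]
  1800 → container 2  [load 2700/3300]
  2300 → container 3 (new)  [load 2300/3300]
  2500 → container 4 (new)  [load 2500/3300]
  800 → container 3  [load 3100/3300]
  2500 → container 5 (new)  [load 2500/3300]
  2800 → container 6 (new)  [load 2800/3300]
6 containers opened.

6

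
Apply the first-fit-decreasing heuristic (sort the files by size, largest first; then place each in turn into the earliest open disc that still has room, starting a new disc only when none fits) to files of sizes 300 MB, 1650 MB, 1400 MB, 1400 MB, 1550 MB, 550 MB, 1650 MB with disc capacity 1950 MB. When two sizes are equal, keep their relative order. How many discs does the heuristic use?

5

Sorted descending: 1650, 1650, 1550, 1400, 1400, 550, 300.
  1650 → disc 1 (new)  [load 1650/1950]
  1650 → disc 2 (new)  [load 1650/1950]
  1550 → disc 3 (new)  [load 1550/1950]
  1400 → disc 4 (new)  [load 1400/1950]
  1400 → disc 5 (new)  [load 1400/1950]
  550 → disc 4  [load 1950/1950]
  300 → disc 1  [load 1950/1950]
5 discs opened.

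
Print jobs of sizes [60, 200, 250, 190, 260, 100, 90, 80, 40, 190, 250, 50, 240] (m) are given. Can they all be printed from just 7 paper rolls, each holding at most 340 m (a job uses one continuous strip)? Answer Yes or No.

A valid assignment using 7 paper rolls:
  roll 1: 260 + 80 = 340
  roll 2: 250 + 90 = 340
  roll 3: 250 + 60 = 310
  roll 4: 240 + 100 = 340
  roll 5: 200 + 50 + 40 = 290
  roll 6: 190 = 190
  roll 7: 190 = 190
Every load is within 340 m, so 7 paper rolls suffice.

Yes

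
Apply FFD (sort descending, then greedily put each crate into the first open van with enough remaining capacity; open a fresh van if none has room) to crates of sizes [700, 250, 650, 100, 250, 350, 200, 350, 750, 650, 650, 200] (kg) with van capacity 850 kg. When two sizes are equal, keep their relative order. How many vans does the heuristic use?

Sorted descending: 750, 700, 650, 650, 650, 350, 350, 250, 250, 200, 200, 100.
  750 → van 1 (new)  [load 750/850]
  700 → van 2 (new)  [load 700/850]
  650 → van 3 (new)  [load 650/850]
  650 → van 4 (new)  [load 650/850]
  650 → van 5 (new)  [load 650/850]
  350 → van 6 (new)  [load 350/850]
  350 → van 6  [load 700/850]
  250 → van 7 (new)  [load 250/850]
  250 → van 7  [load 500/850]
  200 → van 3  [load 850/850]
  200 → van 4  [load 850/850]
  100 → van 1  [load 850/850]
7 vans opened.

7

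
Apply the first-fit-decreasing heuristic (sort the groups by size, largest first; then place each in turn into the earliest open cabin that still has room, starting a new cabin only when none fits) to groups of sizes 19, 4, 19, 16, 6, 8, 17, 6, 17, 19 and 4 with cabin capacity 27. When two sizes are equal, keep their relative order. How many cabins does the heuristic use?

Sorted descending: 19, 19, 19, 17, 17, 16, 8, 6, 6, 4, 4.
  19 → cabin 1 (new)  [load 19/27]
  19 → cabin 2 (new)  [load 19/27]
  19 → cabin 3 (new)  [load 19/27]
  17 → cabin 4 (new)  [load 17/27]
  17 → cabin 5 (new)  [load 17/27]
  16 → cabin 6 (new)  [load 16/27]
  8 → cabin 1  [load 27/27]
  6 → cabin 2  [load 25/27]
  6 → cabin 3  [load 25/27]
  4 → cabin 4  [load 21/27]
  4 → cabin 4  [load 25/27]
6 cabins opened.

6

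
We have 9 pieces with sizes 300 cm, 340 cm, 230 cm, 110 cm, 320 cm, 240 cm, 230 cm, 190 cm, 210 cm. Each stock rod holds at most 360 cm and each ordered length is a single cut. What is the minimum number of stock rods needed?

Total = 340 + 320 + 300 + 240 + 230 + 230 + 210 + 190 + 110 = 2170 cm.
Lower bound: ⌈2170/360⌉ = 7 stock rods.
Also, 8 pieces each exceed 180 cm, and no two of those can share a stock rod, so at least 8 stock rods are needed.
A packing using 8 stock rods:
  stock rod 1: 340 = 340
  stock rod 2: 320 = 320
  stock rod 3: 300 = 300
  stock rod 4: 240 + 110 = 350
  stock rod 5: 230 = 230
  stock rod 6: 230 = 230
  stock rod 7: 210 = 210
  stock rod 8: 190 = 190
This matches the lower bound, so 8 is optimal.

8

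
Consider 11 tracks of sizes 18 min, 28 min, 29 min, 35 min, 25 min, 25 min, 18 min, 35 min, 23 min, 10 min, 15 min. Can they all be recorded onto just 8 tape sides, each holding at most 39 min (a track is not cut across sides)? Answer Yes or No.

A valid assignment using 8 tape sides:
  side 1: 35 = 35
  side 2: 35 = 35
  side 3: 29 + 10 = 39
  side 4: 28 = 28
  side 5: 25 = 25
  side 6: 25 = 25
  side 7: 23 + 15 = 38
  side 8: 18 + 18 = 36
Every load is within 39 min, so 8 tape sides suffice.

Yes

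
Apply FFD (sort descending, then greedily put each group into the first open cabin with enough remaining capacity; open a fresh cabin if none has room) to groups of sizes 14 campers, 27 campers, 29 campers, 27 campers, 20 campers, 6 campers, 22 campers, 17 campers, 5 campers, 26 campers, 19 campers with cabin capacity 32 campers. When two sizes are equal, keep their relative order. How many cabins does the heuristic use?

Sorted descending: 29, 27, 27, 26, 22, 20, 19, 17, 14, 6, 5.
  29 → cabin 1 (new)  [load 29/32]
  27 → cabin 2 (new)  [load 27/32]
  27 → cabin 3 (new)  [load 27/32]
  26 → cabin 4 (new)  [load 26/32]
  22 → cabin 5 (new)  [load 22/32]
  20 → cabin 6 (new)  [load 20/32]
  19 → cabin 7 (new)  [load 19/32]
  17 → cabin 8 (new)  [load 17/32]
  14 → cabin 8  [load 31/32]
  6 → cabin 4  [load 32/32]
  5 → cabin 2  [load 32/32]
8 cabins opened.

8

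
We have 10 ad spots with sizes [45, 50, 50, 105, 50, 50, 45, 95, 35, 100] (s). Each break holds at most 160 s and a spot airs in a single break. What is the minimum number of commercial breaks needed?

5

Total = 105 + 100 + 95 + 50 + 50 + 50 + 50 + 45 + 45 + 35 = 625 s.
Lower bound: ⌈625/160⌉ = 4 commercial breaks.
A packing using 5 commercial breaks:
  break 1: 105 + 50 = 155
  break 2: 100 + 50 = 150
  break 3: 95 + 50 = 145
  break 4: 50 + 45 + 45 = 140
  break 5: 35 = 35
No arrangement into 4 commercial breaks stays within capacity, so 5 is optimal.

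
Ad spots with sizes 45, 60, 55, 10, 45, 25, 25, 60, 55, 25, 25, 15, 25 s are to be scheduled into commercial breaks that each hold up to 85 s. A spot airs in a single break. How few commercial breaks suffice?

Total = 60 + 60 + 55 + 55 + 45 + 45 + 25 + 25 + 25 + 25 + 25 + 15 + 10 = 470 s.
Lower bound: ⌈470/85⌉ = 6 commercial breaks.
A packing using 6 commercial breaks:
  break 1: 60 + 25 = 85
  break 2: 60 + 25 = 85
  break 3: 55 + 25 = 80
  break 4: 55 + 25 = 80
  break 5: 45 + 25 + 15 = 85
  break 6: 45 + 10 = 55
This matches the lower bound, so 6 is optimal.

6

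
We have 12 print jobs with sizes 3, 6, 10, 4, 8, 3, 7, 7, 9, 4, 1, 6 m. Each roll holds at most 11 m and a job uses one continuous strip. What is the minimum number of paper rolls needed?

Total = 10 + 9 + 8 + 7 + 7 + 6 + 6 + 4 + 4 + 3 + 3 + 1 = 68 m.
Lower bound: ⌈68/11⌉ = 7 paper rolls.
A packing using 7 paper rolls:
  roll 1: 10 + 1 = 11
  roll 2: 9 = 9
  roll 3: 8 + 3 = 11
  roll 4: 7 + 4 = 11
  roll 5: 7 + 4 = 11
  roll 6: 6 + 3 = 9
  roll 7: 6 = 6
This matches the lower bound, so 7 is optimal.

7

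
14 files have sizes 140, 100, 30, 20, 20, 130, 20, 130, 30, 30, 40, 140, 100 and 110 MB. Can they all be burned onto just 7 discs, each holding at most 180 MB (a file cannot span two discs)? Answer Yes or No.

Yes

A valid assignment using 7 discs:
  disc 1: 140 + 40 = 180
  disc 2: 140 + 30 = 170
  disc 3: 130 + 30 + 20 = 180
  disc 4: 130 + 30 + 20 = 180
  disc 5: 110 + 20 = 130
  disc 6: 100 = 100
  disc 7: 100 = 100
Every load is within 180 MB, so 7 discs suffice.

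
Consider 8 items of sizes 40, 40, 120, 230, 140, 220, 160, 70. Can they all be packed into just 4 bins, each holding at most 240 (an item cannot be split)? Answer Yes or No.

No

Total = 1020; ⌈1020/240⌉ = 5.
At least 5 bins are required, but only 4 are allowed.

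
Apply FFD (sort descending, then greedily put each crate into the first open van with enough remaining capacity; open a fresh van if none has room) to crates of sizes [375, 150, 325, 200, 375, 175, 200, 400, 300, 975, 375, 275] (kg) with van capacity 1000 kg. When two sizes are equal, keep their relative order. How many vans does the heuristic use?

5

Sorted descending: 975, 400, 375, 375, 375, 325, 300, 275, 200, 200, 175, 150.
  975 → van 1 (new)  [load 975/1000]
  400 → van 2 (new)  [load 400/1000]
  375 → van 2  [load 775/1000]
  375 → van 3 (new)  [load 375/1000]
  375 → van 3  [load 750/1000]
  325 → van 4 (new)  [load 325/1000]
  300 → van 4  [load 625/1000]
  275 → van 4  [load 900/1000]
  200 → van 2  [load 975/1000]
  200 → van 3  [load 950/1000]
  175 → van 5 (new)  [load 175/1000]
  150 → van 5  [load 325/1000]
5 vans opened.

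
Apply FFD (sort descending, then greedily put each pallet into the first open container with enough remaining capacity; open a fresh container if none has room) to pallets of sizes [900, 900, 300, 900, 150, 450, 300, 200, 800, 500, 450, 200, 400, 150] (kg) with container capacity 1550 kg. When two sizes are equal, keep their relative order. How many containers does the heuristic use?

5

Sorted descending: 900, 900, 900, 800, 500, 450, 450, 400, 300, 300, 200, 200, 150, 150.
  900 → container 1 (new)  [load 900/1550]
  900 → container 2 (new)  [load 900/1550]
  900 → container 3 (new)  [load 900/1550]
  800 → container 4 (new)  [load 800/1550]
  500 → container 1  [load 1400/1550]
  450 → container 2  [load 1350/1550]
  450 → container 3  [load 1350/1550]
  400 → container 4  [load 1200/1550]
  300 → container 4  [load 1500/1550]
  300 → container 5 (new)  [load 300/1550]
  200 → container 2  [load 1550/1550]
  200 → container 3  [load 1550/1550]
  150 → container 1  [load 1550/1550]
  150 → container 5  [load 450/1550]
5 containers opened.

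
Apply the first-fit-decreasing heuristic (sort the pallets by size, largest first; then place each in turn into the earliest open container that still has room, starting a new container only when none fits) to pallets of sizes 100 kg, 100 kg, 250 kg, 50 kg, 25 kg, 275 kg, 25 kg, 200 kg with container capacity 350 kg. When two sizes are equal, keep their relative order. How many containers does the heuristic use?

3

Sorted descending: 275, 250, 200, 100, 100, 50, 25, 25.
  275 → container 1 (new)  [load 275/350]
  250 → container 2 (new)  [load 250/350]
  200 → container 3 (new)  [load 200/350]
  100 → container 2  [load 350/350]
  100 → container 3  [load 300/350]
  50 → container 1  [load 325/350]
  25 → container 1  [load 350/350]
  25 → container 3  [load 325/350]
3 containers opened.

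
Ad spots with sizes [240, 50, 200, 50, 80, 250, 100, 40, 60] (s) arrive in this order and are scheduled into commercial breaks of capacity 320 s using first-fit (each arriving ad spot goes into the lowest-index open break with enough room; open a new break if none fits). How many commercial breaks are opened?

  240 → break 1 (new)  [load 240/320]
  50 → break 1  [load 290/320]
  200 → break 2 (new)  [load 200/320]
  50 → break 2  [load 250/320]
  80 → break 3 (new)  [load 80/320]
  250 → break 4 (new)  [load 250/320]
  100 → break 3  [load 180/320]
  40 → break 2  [load 290/320]
  60 → break 3  [load 240/320]
4 commercial breaks opened.

4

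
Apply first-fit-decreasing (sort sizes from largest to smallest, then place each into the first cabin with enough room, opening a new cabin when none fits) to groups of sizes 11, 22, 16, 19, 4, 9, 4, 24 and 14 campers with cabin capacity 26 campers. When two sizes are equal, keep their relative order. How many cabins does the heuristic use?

Sorted descending: 24, 22, 19, 16, 14, 11, 9, 4, 4.
  24 → cabin 1 (new)  [load 24/26]
  22 → cabin 2 (new)  [load 22/26]
  19 → cabin 3 (new)  [load 19/26]
  16 → cabin 4 (new)  [load 16/26]
  14 → cabin 5 (new)  [load 14/26]
  11 → cabin 5  [load 25/26]
  9 → cabin 4  [load 25/26]
  4 → cabin 2  [load 26/26]
  4 → cabin 3  [load 23/26]
5 cabins opened.

5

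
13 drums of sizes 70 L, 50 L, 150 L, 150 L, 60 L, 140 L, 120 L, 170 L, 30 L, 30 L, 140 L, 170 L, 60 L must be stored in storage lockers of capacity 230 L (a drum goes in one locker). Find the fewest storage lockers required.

7

Total = 170 + 170 + 150 + 150 + 140 + 140 + 120 + 70 + 60 + 60 + 50 + 30 + 30 = 1340 L.
Lower bound: ⌈1340/230⌉ = 6 storage lockers.
Also, 7 drums each exceed 115 L, and no two of those can share a locker, so at least 7 storage lockers are needed.
A packing using 7 storage lockers:
  locker 1: 170 + 60 = 230
  locker 2: 170 + 60 = 230
  locker 3: 150 + 70 = 220
  locker 4: 150 + 50 + 30 = 230
  locker 5: 140 + 30 = 170
  locker 6: 140 = 140
  locker 7: 120 = 120
This matches the lower bound, so 7 is optimal.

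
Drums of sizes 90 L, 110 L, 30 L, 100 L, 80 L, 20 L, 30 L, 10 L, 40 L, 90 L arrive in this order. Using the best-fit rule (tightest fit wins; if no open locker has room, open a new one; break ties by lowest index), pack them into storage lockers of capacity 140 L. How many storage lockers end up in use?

5

  90 → locker 1 (new)  [load 90/140]
  110 → locker 2 (new)  [load 110/140]
  30 → locker 2  [load 140/140]
  100 → locker 3 (new)  [load 100/140]
  80 → locker 4 (new)  [load 80/140]
  20 → locker 3  [load 120/140]
  30 → locker 1  [load 120/140]
  10 → locker 1  [load 130/140]
  40 → locker 4  [load 120/140]
  90 → locker 5 (new)  [load 90/140]
5 storage lockers opened.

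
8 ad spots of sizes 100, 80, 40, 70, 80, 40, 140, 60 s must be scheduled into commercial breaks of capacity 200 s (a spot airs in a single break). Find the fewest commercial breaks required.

Total = 140 + 100 + 80 + 80 + 70 + 60 + 40 + 40 = 610 s.
Lower bound: ⌈610/200⌉ = 4 commercial breaks.
A packing using 4 commercial breaks:
  break 1: 140 + 60 = 200
  break 2: 100 + 80 = 180
  break 3: 80 + 70 + 40 = 190
  break 4: 40 = 40
This matches the lower bound, so 4 is optimal.

4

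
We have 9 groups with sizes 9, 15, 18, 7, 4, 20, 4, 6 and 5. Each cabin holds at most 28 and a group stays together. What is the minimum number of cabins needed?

Total = 20 + 18 + 15 + 9 + 7 + 6 + 5 + 4 + 4 = 88.
Lower bound: ⌈88/28⌉ = 4 cabins.
A packing using 4 cabins:
  cabin 1: 20 + 7 = 27
  cabin 2: 18 + 9 = 27
  cabin 3: 15 + 6 + 5 = 26
  cabin 4: 4 + 4 = 8
This matches the lower bound, so 4 is optimal.

4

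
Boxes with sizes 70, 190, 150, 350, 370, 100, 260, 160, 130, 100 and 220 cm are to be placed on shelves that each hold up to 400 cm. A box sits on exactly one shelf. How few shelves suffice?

6

Total = 370 + 350 + 260 + 220 + 190 + 160 + 150 + 130 + 100 + 100 + 70 = 2100 cm.
Lower bound: ⌈2100/400⌉ = 6 shelves.
A packing using 6 shelves:
  shelf 1: 370 = 370
  shelf 2: 350 = 350
  shelf 3: 260 + 130 = 390
  shelf 4: 220 + 160 = 380
  shelf 5: 190 + 150 = 340
  shelf 6: 100 + 100 + 70 = 270
This matches the lower bound, so 6 is optimal.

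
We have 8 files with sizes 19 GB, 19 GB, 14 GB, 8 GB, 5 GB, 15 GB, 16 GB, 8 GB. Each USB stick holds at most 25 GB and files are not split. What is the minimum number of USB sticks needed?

5

Total = 19 + 19 + 16 + 15 + 14 + 8 + 8 + 5 = 104 GB.
Lower bound: ⌈104/25⌉ = 5 USB sticks.
A packing using 5 USB sticks:
  USB stick 1: 19 + 5 = 24
  USB stick 2: 19 = 19
  USB stick 3: 16 + 8 = 24
  USB stick 4: 15 + 8 = 23
  USB stick 5: 14 = 14
This matches the lower bound, so 5 is optimal.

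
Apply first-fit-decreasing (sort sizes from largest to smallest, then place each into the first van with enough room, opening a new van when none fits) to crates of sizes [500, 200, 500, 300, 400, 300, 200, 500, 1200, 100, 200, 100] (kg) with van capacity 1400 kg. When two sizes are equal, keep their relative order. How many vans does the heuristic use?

Sorted descending: 1200, 500, 500, 500, 400, 300, 300, 200, 200, 200, 100, 100.
  1200 → van 1 (new)  [load 1200/1400]
  500 → van 2 (new)  [load 500/1400]
  500 → van 2  [load 1000/1400]
  500 → van 3 (new)  [load 500/1400]
  400 → van 2  [load 1400/1400]
  300 → van 3  [load 800/1400]
  300 → van 3  [load 1100/1400]
  200 → van 1  [load 1400/1400]
  200 → van 3  [load 1300/1400]
  200 → van 4 (new)  [load 200/1400]
  100 → van 3  [load 1400/1400]
  100 → van 4  [load 300/1400]
4 vans opened.

4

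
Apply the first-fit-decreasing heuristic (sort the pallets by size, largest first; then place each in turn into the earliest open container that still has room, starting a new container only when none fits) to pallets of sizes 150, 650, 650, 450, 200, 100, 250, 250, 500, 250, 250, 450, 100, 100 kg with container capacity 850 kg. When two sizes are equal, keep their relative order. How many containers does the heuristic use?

6

Sorted descending: 650, 650, 500, 450, 450, 250, 250, 250, 250, 200, 150, 100, 100, 100.
  650 → container 1 (new)  [load 650/850]
  650 → container 2 (new)  [load 650/850]
  500 → container 3 (new)  [load 500/850]
  450 → container 4 (new)  [load 450/850]
  450 → container 5 (new)  [load 450/850]
  250 → container 3  [load 750/850]
  250 → container 4  [load 700/850]
  250 → container 5  [load 700/850]
  250 → container 6 (new)  [load 250/850]
  200 → container 1  [load 850/850]
  150 → container 2  [load 800/850]
  100 → container 3  [load 850/850]
  100 → container 4  [load 800/850]
  100 → container 5  [load 800/850]
6 containers opened.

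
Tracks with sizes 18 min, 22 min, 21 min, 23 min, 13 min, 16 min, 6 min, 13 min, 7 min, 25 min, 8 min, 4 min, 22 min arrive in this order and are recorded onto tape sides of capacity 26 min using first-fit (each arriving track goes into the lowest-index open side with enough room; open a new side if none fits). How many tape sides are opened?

  18 → side 1 (new)  [load 18/26]
  22 → side 2 (new)  [load 22/26]
  21 → side 3 (new)  [load 21/26]
  23 → side 4 (new)  [load 23/26]
  13 → side 5 (new)  [load 13/26]
  16 → side 6 (new)  [load 16/26]
  6 → side 1  [load 24/26]
  13 → side 5  [load 26/26]
  7 → side 6  [load 23/26]
  25 → side 7 (new)  [load 25/26]
  8 → side 8 (new)  [load 8/26]
  4 → side 2  [load 26/26]
  22 → side 9 (new)  [load 22/26]
9 tape sides opened.

9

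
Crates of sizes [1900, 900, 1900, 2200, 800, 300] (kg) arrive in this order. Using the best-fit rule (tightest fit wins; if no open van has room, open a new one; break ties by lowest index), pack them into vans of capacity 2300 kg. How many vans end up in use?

4

  1900 → van 1 (new)  [load 1900/2300]
  900 → van 2 (new)  [load 900/2300]
  1900 → van 3 (new)  [load 1900/2300]
  2200 → van 4 (new)  [load 2200/2300]
  800 → van 2  [load 1700/2300]
  300 → van 1  [load 2200/2300]
4 vans opened.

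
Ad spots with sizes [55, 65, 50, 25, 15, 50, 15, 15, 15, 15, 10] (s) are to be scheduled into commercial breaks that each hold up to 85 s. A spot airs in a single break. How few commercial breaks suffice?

Total = 65 + 55 + 50 + 50 + 25 + 15 + 15 + 15 + 15 + 15 + 10 = 330 s.
Lower bound: ⌈330/85⌉ = 4 commercial breaks.
A packing using 4 commercial breaks:
  break 1: 65 + 15 = 80
  break 2: 55 + 15 + 15 = 85
  break 3: 50 + 25 + 10 = 85
  break 4: 50 + 15 + 15 = 80
This matches the lower bound, so 4 is optimal.

4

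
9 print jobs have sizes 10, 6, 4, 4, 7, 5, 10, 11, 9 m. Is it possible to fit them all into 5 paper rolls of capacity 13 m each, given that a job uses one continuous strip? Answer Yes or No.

Total = 66 m; ⌈66/13⌉ = 6.
At least 6 paper rolls are required, but only 5 are allowed.

No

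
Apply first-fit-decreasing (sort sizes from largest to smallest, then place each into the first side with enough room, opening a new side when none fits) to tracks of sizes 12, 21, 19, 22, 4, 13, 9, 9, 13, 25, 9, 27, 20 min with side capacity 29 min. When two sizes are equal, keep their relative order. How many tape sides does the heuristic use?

8

Sorted descending: 27, 25, 22, 21, 20, 19, 13, 13, 12, 9, 9, 9, 4.
  27 → side 1 (new)  [load 27/29]
  25 → side 2 (new)  [load 25/29]
  22 → side 3 (new)  [load 22/29]
  21 → side 4 (new)  [load 21/29]
  20 → side 5 (new)  [load 20/29]
  19 → side 6 (new)  [load 19/29]
  13 → side 7 (new)  [load 13/29]
  13 → side 7  [load 26/29]
  12 → side 8 (new)  [load 12/29]
  9 → side 5  [load 29/29]
  9 → side 6  [load 28/29]
  9 → side 8  [load 21/29]
  4 → side 2  [load 29/29]
8 tape sides opened.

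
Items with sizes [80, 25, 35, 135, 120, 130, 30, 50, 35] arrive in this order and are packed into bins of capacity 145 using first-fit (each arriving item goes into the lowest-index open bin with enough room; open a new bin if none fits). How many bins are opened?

5

  80 → bin 1 (new)  [load 80/145]
  25 → bin 1  [load 105/145]
  35 → bin 1  [load 140/145]
  135 → bin 2 (new)  [load 135/145]
  120 → bin 3 (new)  [load 120/145]
  130 → bin 4 (new)  [load 130/145]
  30 → bin 5 (new)  [load 30/145]
  50 → bin 5  [load 80/145]
  35 → bin 5  [load 115/145]
5 bins opened.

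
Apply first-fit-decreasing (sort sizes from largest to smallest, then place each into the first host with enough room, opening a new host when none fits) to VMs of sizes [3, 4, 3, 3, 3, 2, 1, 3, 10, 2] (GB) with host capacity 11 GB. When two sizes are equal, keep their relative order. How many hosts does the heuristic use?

Sorted descending: 10, 4, 3, 3, 3, 3, 3, 2, 2, 1.
  10 → host 1 (new)  [load 10/11]
  4 → host 2 (new)  [load 4/11]
  3 → host 2  [load 7/11]
  3 → host 2  [load 10/11]
  3 → host 3 (new)  [load 3/11]
  3 → host 3  [load 6/11]
  3 → host 3  [load 9/11]
  2 → host 3  [load 11/11]
  2 → host 4 (new)  [load 2/11]
  1 → host 1  [load 11/11]
4 hosts opened.

4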